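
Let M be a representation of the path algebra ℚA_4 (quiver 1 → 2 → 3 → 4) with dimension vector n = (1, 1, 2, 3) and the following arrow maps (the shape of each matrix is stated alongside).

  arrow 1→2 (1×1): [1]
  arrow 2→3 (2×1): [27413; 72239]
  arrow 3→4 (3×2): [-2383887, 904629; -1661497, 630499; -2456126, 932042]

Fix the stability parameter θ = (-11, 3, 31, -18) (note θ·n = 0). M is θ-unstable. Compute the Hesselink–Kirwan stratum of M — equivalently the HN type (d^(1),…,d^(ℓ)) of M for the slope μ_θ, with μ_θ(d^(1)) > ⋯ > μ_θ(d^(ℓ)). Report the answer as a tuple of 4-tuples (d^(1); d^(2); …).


Interval decomposition of M: I[1,3], I[3,4], I[4,4]^2.
HN type (ℓ=5): μ^(1)=31; μ^(2)=13/2; μ^(3)=3; μ^(4)=-11; μ^(5)=-18

((0, 0, 1, 0); (0, 0, 1, 1); (0, 1, 0, 0); (1, 0, 0, 0); (0, 0, 0, 2))


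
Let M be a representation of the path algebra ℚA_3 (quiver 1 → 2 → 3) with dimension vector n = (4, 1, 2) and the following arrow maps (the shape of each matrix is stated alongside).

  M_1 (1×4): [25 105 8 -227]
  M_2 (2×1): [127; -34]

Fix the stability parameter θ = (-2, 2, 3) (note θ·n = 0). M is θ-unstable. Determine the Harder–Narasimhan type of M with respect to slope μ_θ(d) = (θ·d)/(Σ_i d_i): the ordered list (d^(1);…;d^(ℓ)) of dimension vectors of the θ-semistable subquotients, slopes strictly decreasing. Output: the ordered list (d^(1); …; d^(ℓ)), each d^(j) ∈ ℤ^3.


Barcode: M ≅ I[1,1]^3, I[1,3], I[3,3]. HN layers by μ_θ (3 steps, strictly decreasing):
  μ^(1)=3; μ^(2)=2; μ^(3)=-2

((0, 0, 2); (0, 1, 0); (4, 0, 0))


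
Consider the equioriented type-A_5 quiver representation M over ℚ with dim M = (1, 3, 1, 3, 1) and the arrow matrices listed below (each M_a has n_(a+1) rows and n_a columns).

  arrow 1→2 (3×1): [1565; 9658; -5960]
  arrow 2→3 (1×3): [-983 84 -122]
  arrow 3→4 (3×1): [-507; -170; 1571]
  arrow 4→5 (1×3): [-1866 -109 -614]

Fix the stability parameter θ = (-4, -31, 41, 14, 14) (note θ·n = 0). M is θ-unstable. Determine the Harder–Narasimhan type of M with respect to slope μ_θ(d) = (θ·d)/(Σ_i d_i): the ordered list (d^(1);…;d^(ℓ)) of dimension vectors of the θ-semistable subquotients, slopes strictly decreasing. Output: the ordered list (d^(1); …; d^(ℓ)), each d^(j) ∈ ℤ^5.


Via rank(M_{q-1}∘⋯∘M_p): M ≅ I[1,5], I[2,2]^2, I[4,4]^2.
μ_θ-semistable layers: μ^(1)=23; μ^(2)=14; μ^(3)=-35/2; μ^(4)=-31

((0, 0, 1, 1, 1); (0, 0, 0, 2, 0); (1, 1, 0, 0, 0); (0, 2, 0, 0, 0))


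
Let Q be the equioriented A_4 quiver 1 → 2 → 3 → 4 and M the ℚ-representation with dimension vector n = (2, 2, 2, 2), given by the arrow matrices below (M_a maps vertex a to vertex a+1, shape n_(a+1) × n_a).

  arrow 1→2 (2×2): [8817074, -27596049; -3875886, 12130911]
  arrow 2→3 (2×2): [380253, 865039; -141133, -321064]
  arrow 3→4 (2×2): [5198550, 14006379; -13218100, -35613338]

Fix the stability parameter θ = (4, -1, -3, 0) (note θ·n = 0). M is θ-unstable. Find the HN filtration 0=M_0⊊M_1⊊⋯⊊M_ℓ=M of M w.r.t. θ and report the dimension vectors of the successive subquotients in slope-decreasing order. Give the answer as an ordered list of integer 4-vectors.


Barcode: M ≅ I[1,1], I[1,4], I[2,3], I[4,4]. HN layers by μ_θ (3 steps, strictly decreasing):
  μ^(1)=4; μ^(2)=0; μ^(3)=-2

((1, 0, 0, 0); (1, 1, 1, 2); (0, 1, 1, 0))


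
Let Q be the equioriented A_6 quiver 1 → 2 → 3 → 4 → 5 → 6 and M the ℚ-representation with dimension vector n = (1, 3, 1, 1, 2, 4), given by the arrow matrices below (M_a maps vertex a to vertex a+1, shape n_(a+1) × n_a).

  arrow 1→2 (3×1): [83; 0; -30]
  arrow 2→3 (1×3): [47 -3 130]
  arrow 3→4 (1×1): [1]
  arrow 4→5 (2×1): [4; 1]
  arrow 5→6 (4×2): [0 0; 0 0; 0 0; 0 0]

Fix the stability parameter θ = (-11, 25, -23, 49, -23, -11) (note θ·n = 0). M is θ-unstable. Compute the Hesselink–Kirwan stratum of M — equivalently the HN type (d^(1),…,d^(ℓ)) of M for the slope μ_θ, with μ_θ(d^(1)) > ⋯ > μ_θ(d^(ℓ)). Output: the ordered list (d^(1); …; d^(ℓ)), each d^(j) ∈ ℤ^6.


Via rank(M_{q-1}∘⋯∘M_p): M ≅ I[1,5], I[2,2]^2, I[5,5], I[6,6]^4.
μ_θ-semistable layers: μ^(1)=25; μ^(2)=13; μ^(3)=1; μ^(4)=-11; μ^(5)=-23

((0, 2, 0, 0, 0, 0); (0, 0, 0, 1, 1, 0); (0, 1, 1, 0, 0, 0); (1, 0, 0, 0, 0, 4); (0, 0, 0, 0, 1, 0))


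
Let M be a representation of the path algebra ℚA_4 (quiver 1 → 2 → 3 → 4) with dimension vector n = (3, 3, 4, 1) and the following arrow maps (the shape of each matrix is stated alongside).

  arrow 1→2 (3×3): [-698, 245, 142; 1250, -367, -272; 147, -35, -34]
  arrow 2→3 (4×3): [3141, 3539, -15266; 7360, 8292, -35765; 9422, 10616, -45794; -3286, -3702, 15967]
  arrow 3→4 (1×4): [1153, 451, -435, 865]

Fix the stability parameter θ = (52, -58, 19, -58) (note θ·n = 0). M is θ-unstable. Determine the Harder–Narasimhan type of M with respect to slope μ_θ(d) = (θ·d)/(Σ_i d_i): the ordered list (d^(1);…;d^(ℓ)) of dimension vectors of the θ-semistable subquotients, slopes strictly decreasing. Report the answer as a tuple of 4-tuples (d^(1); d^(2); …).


Via rank(M_{q-1}∘⋯∘M_p): M ≅ I[1,3]^2, I[1,4], I[3,3].
μ_θ-semistable layers: μ^(1)=19; μ^(2)=-3; μ^(3)=-45/4

((0, 0, 3, 0); (2, 2, 0, 0); (1, 1, 1, 1))


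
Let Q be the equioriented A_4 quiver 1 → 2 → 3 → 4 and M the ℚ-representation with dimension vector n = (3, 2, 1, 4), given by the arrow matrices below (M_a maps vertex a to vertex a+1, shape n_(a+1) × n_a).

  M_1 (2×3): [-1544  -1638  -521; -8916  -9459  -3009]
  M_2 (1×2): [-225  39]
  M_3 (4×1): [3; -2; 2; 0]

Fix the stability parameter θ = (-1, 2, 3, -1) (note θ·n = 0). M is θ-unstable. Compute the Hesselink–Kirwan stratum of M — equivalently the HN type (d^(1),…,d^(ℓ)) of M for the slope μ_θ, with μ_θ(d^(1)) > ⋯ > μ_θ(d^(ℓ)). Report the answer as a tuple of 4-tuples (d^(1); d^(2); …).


Barcode: M ≅ I[1,1], I[1,2], I[1,4], I[4,4]^3. HN layers by μ_θ (3 steps, strictly decreasing):
  μ^(1)=2; μ^(2)=4/3; μ^(3)=-1

((0, 1, 0, 0); (0, 1, 1, 1); (3, 0, 0, 3))


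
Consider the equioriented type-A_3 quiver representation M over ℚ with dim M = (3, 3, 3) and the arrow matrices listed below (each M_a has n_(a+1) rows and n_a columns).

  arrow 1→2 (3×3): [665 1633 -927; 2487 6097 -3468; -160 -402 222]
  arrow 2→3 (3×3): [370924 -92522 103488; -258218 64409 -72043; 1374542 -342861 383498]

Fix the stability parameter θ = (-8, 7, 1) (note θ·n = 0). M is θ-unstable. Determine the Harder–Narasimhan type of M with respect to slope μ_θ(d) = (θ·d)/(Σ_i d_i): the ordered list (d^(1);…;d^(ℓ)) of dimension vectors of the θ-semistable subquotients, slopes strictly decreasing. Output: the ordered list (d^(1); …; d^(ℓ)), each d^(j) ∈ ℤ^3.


Interval decomposition of M: I[1,2], I[1,3]^2, I[3,3].
HN type (ℓ=4): μ^(1)=7; μ^(2)=4; μ^(3)=1; μ^(4)=-8

((0, 1, 0); (0, 2, 2); (0, 0, 1); (3, 0, 0))


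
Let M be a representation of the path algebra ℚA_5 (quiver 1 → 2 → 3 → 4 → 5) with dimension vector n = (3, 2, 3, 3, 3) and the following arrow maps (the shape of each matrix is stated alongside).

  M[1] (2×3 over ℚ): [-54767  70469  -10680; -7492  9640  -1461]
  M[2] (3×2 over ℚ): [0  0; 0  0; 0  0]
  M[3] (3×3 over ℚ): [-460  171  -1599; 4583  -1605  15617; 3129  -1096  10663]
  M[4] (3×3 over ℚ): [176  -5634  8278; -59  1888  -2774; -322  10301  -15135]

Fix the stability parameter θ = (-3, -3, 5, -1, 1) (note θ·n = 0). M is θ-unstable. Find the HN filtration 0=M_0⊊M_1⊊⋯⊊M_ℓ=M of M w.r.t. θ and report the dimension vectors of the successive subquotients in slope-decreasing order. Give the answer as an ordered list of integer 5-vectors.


Interval decomposition of M: I[1,1], I[1,2]^2, I[3,5]^3.
HN type (ℓ=2): μ^(1)=5/3; μ^(2)=-3

((0, 0, 3, 3, 3); (3, 2, 0, 0, 0))


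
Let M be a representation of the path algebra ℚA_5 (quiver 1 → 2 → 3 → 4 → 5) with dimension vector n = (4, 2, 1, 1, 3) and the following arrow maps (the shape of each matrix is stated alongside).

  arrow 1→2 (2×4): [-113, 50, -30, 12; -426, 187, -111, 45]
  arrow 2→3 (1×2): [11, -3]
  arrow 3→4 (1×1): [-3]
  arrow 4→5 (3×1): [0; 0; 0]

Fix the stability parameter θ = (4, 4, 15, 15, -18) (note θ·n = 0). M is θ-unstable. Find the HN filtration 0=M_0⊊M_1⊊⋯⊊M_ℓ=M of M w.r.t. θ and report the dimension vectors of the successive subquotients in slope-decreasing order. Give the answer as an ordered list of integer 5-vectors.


Interval decomposition of M: I[1,1]^2, I[1,2], I[1,4], I[5,5]^3.
HN type (ℓ=3): μ^(1)=15; μ^(2)=4; μ^(3)=-18

((0, 0, 1, 1, 0); (4, 2, 0, 0, 0); (0, 0, 0, 0, 3))


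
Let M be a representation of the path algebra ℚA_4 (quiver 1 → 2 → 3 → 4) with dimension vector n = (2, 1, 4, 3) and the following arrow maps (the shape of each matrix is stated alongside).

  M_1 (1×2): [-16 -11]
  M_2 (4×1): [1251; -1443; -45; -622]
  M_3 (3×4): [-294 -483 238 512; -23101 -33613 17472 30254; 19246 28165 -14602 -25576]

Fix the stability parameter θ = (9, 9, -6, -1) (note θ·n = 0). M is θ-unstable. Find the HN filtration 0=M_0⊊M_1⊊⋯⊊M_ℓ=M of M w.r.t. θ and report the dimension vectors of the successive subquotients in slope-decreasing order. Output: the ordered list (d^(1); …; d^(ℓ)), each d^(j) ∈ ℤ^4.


Interval decomposition of M: I[1,1], I[1,4], I[3,3]^2, I[3,4], I[4,4].
HN type (ℓ=4): μ^(1)=9; μ^(2)=11/4; μ^(3)=-1; μ^(4)=-6

((1, 0, 0, 0); (1, 1, 1, 1); (0, 0, 0, 2); (0, 0, 3, 0))


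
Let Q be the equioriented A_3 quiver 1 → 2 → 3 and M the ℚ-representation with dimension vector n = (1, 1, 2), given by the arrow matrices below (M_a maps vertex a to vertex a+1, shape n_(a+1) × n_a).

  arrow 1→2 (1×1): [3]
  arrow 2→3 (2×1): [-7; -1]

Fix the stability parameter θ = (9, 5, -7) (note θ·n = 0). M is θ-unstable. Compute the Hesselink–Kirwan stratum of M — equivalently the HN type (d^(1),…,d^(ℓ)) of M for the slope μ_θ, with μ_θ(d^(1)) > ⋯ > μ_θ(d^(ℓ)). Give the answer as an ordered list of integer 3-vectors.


Interval decomposition of M: I[1,3], I[3,3].
HN type (ℓ=2): μ^(1)=7/3; μ^(2)=-7

((1, 1, 1); (0, 0, 1))


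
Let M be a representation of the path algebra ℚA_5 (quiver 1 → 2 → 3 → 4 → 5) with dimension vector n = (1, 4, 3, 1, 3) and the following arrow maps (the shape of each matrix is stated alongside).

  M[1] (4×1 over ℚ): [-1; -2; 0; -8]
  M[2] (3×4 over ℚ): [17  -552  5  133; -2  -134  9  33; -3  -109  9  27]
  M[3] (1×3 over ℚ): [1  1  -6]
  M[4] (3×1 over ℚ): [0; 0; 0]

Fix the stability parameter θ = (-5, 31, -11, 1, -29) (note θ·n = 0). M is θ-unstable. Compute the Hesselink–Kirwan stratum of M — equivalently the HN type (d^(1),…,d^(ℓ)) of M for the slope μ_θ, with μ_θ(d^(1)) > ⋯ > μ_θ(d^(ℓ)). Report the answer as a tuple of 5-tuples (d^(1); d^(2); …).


Via rank(M_{q-1}∘⋯∘M_p): M ≅ I[1,4], I[2,2], I[2,3]^2, I[5,5]^3.
μ_θ-semistable layers: μ^(1)=31; μ^(2)=10; μ^(3)=7; μ^(4)=-5; μ^(5)=-29

((0, 1, 0, 0, 0); (0, 2, 2, 0, 0); (0, 1, 1, 1, 0); (1, 0, 0, 0, 0); (0, 0, 0, 0, 3))


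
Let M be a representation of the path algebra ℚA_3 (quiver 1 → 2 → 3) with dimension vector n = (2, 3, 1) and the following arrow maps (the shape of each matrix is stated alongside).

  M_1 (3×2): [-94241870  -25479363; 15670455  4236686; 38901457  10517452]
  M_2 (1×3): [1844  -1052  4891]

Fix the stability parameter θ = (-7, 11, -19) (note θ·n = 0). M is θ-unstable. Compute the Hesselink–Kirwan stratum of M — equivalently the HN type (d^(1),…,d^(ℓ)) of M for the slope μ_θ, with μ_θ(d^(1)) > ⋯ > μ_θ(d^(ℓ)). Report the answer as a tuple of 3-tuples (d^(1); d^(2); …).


Barcode: M ≅ I[1,2], I[1,3], I[2,2]. HN layers by μ_θ (3 steps, strictly decreasing):
  μ^(1)=11; μ^(2)=-4; μ^(3)=-7

((0, 2, 0); (0, 1, 1); (2, 0, 0))


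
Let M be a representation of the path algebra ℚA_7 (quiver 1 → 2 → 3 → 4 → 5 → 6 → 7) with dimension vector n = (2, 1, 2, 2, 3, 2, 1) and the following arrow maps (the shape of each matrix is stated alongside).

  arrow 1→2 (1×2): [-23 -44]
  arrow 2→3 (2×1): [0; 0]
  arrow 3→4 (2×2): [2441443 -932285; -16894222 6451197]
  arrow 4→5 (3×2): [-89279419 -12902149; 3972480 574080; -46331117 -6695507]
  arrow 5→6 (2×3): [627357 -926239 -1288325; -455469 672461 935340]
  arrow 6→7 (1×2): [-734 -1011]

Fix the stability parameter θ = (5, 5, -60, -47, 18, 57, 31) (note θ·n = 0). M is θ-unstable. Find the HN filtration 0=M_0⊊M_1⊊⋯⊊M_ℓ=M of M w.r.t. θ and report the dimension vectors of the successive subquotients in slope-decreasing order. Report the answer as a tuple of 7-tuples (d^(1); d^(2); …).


Interval decomposition of M: I[1,1], I[1,2], I[3,4], I[3,7], I[5,5], I[5,6].
HN type (ℓ=6): μ^(1)=57; μ^(2)=44; μ^(3)=18; μ^(4)=5; μ^(5)=-47; μ^(6)=-60

((0, 0, 0, 0, 0, 1, 0); (0, 0, 0, 0, 0, 1, 1); (0, 0, 0, 0, 3, 0, 0); (2, 1, 0, 0, 0, 0, 0); (0, 0, 0, 2, 0, 0, 0); (0, 0, 2, 0, 0, 0, 0))


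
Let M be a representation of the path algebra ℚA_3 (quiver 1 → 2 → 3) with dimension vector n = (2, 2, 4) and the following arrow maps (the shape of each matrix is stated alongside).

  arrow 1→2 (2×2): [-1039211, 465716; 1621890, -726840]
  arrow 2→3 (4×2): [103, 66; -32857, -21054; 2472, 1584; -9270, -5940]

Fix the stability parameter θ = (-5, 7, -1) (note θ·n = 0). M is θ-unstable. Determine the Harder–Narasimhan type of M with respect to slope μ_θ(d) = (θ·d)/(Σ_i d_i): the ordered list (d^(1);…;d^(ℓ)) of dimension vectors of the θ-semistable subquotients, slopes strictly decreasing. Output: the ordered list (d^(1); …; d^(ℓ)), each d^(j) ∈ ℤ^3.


Interval decomposition of M: I[1,1], I[1,3], I[2,2], I[3,3]^3.
HN type (ℓ=4): μ^(1)=7; μ^(2)=3; μ^(3)=-1; μ^(4)=-5

((0, 1, 0); (0, 1, 1); (0, 0, 3); (2, 0, 0))


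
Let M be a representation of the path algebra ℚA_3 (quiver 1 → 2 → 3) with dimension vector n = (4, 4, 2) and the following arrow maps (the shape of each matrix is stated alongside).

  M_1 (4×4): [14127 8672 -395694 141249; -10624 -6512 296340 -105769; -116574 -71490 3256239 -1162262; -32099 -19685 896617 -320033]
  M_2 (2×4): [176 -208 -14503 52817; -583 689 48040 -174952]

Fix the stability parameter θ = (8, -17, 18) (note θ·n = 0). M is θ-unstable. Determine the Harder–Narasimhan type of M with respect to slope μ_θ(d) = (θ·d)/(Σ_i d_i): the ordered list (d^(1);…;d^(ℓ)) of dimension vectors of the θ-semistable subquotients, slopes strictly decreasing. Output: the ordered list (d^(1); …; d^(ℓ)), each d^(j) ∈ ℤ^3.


Barcode: M ≅ I[1,2]^2, I[1,3]^2. HN layers by μ_θ (2 steps, strictly decreasing):
  μ^(1)=18; μ^(2)=-9/2

((0, 0, 2); (4, 4, 0))


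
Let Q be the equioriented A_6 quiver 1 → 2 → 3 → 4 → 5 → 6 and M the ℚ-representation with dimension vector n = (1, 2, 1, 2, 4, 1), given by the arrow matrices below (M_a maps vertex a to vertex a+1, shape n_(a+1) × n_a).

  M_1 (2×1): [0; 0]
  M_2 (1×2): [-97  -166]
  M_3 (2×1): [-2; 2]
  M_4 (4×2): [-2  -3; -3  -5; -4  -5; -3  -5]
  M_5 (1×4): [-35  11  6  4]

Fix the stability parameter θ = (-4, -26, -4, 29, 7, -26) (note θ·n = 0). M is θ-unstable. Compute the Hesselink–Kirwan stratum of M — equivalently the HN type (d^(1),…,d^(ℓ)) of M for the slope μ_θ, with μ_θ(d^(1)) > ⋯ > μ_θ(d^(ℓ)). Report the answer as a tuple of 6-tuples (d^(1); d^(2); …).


Via rank(M_{q-1}∘⋯∘M_p): M ≅ I[1,1], I[2,2], I[2,6], I[4,5], I[5,5]^2.
μ_θ-semistable layers: μ^(1)=18; μ^(2)=7; μ^(3)=10/3; μ^(4)=-4; μ^(5)=-26

((0, 0, 0, 1, 1, 0); (0, 0, 0, 0, 2, 0); (0, 0, 0, 1, 1, 1); (1, 0, 1, 0, 0, 0); (0, 2, 0, 0, 0, 0))


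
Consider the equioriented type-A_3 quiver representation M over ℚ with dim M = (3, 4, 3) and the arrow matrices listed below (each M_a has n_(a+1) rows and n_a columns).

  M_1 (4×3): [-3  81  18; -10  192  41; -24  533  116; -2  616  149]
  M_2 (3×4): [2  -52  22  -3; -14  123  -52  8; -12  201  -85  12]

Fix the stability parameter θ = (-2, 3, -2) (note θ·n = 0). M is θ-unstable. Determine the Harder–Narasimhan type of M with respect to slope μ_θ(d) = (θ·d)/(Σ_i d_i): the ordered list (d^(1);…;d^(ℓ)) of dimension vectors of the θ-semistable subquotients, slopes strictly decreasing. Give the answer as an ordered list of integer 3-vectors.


Via rank(M_{q-1}∘⋯∘M_p): M ≅ I[1,2], I[1,3]^2, I[2,3].
μ_θ-semistable layers: μ^(1)=3; μ^(2)=1/2; μ^(3)=-2

((0, 1, 0); (0, 3, 3); (3, 0, 0))


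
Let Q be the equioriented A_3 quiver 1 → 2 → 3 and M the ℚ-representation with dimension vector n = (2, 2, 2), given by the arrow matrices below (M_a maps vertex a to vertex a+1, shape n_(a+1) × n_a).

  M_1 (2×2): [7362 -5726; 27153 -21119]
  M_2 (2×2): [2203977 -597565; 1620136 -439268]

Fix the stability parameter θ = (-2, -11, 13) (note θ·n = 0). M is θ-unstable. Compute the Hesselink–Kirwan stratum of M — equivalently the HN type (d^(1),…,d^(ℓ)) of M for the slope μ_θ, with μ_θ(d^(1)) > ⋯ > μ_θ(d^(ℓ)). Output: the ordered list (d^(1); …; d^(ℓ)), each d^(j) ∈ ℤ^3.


Via rank(M_{q-1}∘⋯∘M_p): M ≅ I[1,1], I[1,3], I[2,3].
μ_θ-semistable layers: μ^(1)=13; μ^(2)=-2; μ^(3)=-13/2; μ^(4)=-11

((0, 0, 2); (1, 0, 0); (1, 1, 0); (0, 1, 0))


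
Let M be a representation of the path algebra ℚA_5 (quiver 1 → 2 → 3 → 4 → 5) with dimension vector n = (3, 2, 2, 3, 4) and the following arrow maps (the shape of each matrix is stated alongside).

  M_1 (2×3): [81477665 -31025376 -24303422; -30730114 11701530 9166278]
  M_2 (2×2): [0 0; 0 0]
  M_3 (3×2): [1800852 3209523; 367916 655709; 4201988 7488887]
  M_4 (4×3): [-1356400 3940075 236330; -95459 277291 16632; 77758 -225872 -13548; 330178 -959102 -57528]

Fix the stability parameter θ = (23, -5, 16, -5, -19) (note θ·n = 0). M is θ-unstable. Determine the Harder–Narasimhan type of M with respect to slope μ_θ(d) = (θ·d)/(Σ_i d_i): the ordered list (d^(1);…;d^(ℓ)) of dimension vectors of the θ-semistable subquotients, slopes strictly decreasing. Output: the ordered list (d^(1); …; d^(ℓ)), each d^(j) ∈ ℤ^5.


Barcode: M ≅ I[1,1], I[1,2]^2, I[3,3], I[3,5], I[4,4], I[4,5], I[5,5]^2. HN layers by μ_θ (7 steps, strictly decreasing):
  μ^(1)=23; μ^(2)=16; μ^(3)=9; μ^(4)=-8/3; μ^(5)=-5; μ^(6)=-12; μ^(7)=-19

((1, 0, 0, 0, 0); (0, 0, 1, 0, 0); (2, 2, 0, 0, 0); (0, 0, 1, 1, 1); (0, 0, 0, 1, 0); (0, 0, 0, 1, 1); (0, 0, 0, 0, 2))


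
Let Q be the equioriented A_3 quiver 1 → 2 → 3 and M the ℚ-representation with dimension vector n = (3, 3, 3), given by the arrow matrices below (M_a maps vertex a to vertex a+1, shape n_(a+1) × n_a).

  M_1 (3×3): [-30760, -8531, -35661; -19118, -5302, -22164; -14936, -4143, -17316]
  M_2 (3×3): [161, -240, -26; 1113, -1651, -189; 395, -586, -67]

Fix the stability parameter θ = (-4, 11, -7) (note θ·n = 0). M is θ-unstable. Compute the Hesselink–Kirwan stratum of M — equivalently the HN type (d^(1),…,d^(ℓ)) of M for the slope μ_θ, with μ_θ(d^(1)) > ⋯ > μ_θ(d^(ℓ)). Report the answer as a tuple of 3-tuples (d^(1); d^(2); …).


Barcode: M ≅ I[1,3]^3. HN layers by μ_θ (2 steps, strictly decreasing):
  μ^(1)=2; μ^(2)=-4

((0, 3, 3); (3, 0, 0))


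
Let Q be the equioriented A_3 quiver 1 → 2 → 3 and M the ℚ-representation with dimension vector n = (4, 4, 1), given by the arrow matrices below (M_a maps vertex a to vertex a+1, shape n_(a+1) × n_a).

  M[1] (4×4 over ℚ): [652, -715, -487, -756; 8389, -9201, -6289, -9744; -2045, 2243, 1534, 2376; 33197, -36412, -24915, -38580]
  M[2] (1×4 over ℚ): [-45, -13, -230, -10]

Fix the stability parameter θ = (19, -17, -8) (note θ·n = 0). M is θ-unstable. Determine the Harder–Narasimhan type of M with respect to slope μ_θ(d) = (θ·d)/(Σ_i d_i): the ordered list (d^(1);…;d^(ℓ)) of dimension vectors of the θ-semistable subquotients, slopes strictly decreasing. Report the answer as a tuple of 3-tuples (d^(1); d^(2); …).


Interval decomposition of M: I[1,1], I[1,2]^2, I[1,3], I[2,2].
HN type (ℓ=4): μ^(1)=19; μ^(2)=1; μ^(3)=-2; μ^(4)=-17

((1, 0, 0); (2, 2, 0); (1, 1, 1); (0, 1, 0))


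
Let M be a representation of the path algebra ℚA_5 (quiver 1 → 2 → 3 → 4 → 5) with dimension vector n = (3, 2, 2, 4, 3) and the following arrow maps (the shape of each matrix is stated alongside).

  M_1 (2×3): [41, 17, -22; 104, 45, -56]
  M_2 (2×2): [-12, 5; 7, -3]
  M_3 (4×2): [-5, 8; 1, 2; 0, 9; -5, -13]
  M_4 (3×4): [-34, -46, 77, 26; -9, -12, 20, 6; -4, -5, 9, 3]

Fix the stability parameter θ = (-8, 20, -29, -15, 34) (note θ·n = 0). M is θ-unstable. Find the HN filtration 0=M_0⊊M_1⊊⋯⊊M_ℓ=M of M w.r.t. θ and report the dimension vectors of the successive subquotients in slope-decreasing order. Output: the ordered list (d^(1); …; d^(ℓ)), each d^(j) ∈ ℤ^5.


Via rank(M_{q-1}∘⋯∘M_p): M ≅ I[1,1], I[1,5]^2, I[4,4], I[4,5].
μ_θ-semistable layers: μ^(1)=34; μ^(2)=-8; μ^(3)=-15

((0, 0, 0, 0, 3); (3, 2, 2, 2, 0); (0, 0, 0, 2, 0))


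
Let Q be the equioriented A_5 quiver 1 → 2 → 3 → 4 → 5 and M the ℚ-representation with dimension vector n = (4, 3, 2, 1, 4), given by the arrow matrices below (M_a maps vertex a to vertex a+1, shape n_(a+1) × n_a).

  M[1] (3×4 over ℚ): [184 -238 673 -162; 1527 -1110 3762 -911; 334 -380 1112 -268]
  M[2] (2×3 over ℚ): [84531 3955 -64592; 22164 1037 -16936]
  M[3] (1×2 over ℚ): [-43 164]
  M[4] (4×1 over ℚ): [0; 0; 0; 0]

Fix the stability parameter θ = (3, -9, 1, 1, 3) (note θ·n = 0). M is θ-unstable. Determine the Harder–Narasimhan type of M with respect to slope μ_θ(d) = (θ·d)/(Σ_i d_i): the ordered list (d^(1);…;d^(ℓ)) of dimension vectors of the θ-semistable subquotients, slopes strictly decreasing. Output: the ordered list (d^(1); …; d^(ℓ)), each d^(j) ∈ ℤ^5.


Barcode: M ≅ I[1,1], I[1,2], I[1,3], I[1,4], I[5,5]^4. HN layers by μ_θ (3 steps, strictly decreasing):
  μ^(1)=3; μ^(2)=1; μ^(3)=-3

((1, 0, 0, 0, 4); (0, 0, 2, 1, 0); (3, 3, 0, 0, 0))


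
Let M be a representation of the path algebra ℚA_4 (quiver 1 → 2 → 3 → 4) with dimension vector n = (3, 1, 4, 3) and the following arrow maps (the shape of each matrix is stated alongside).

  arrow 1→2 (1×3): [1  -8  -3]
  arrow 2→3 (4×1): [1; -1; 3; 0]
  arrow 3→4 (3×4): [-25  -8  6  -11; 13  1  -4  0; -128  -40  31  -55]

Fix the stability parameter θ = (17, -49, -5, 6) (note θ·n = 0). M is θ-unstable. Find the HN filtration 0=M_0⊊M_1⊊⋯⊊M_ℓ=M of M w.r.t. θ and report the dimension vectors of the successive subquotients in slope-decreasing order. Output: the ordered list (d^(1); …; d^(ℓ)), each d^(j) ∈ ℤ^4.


Barcode: M ≅ I[1,1]^2, I[1,4], I[3,3], I[3,4]^2. HN layers by μ_θ (4 steps, strictly decreasing):
  μ^(1)=17; μ^(2)=6; μ^(3)=-5; μ^(4)=-16

((2, 0, 0, 0); (0, 0, 0, 3); (0, 0, 4, 0); (1, 1, 0, 0))


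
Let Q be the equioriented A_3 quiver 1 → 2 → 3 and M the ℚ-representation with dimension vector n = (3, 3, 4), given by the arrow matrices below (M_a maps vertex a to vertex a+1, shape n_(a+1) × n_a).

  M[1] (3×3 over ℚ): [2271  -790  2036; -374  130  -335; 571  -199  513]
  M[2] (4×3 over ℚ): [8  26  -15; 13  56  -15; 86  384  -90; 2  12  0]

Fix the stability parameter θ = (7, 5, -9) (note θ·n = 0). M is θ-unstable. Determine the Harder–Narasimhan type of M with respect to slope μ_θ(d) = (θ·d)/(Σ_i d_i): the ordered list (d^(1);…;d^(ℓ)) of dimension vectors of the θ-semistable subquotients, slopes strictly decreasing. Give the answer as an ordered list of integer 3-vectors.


Via rank(M_{q-1}∘⋯∘M_p): M ≅ I[1,2], I[1,3]^2, I[3,3]^2.
μ_θ-semistable layers: μ^(1)=6; μ^(2)=1; μ^(3)=-9

((1, 1, 0); (2, 2, 2); (0, 0, 2))


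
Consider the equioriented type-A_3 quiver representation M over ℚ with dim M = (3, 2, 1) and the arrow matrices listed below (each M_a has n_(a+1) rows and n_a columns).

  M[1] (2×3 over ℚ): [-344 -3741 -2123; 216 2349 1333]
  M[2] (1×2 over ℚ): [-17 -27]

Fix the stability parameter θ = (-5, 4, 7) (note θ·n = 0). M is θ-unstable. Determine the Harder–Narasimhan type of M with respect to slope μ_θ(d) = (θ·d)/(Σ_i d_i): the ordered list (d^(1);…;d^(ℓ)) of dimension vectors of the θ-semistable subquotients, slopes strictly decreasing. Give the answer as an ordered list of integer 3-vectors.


Interval decomposition of M: I[1,1], I[1,2], I[1,3].
HN type (ℓ=3): μ^(1)=7; μ^(2)=4; μ^(3)=-5

((0, 0, 1); (0, 2, 0); (3, 0, 0))


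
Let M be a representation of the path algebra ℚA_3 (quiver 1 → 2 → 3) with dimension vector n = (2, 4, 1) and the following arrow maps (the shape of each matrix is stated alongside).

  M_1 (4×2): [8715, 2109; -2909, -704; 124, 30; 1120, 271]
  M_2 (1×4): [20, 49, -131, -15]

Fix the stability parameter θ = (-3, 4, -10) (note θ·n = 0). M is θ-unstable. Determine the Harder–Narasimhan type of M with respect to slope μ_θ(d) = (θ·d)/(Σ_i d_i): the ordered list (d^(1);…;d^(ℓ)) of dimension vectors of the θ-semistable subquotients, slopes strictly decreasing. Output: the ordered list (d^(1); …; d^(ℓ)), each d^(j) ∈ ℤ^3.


Barcode: M ≅ I[1,2], I[1,3], I[2,2]^2. HN layers by μ_θ (2 steps, strictly decreasing):
  μ^(1)=4; μ^(2)=-3

((0, 3, 0); (2, 1, 1))


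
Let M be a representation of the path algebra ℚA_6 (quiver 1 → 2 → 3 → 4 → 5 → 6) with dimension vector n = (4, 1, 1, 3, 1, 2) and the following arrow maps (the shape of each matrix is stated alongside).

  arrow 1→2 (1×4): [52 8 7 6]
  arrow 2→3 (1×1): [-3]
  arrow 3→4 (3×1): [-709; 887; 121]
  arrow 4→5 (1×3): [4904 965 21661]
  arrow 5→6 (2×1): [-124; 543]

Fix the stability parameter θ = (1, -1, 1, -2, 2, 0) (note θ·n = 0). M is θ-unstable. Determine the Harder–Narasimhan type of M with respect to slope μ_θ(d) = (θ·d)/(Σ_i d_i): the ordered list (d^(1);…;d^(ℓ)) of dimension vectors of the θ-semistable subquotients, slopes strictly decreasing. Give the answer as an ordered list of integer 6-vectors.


Barcode: M ≅ I[1,1]^3, I[1,4], I[4,4], I[4,6], I[6,6]. HN layers by μ_θ (4 steps, strictly decreasing):
  μ^(1)=1; μ^(2)=0; μ^(3)=-1/4; μ^(4)=-2

((3, 0, 0, 0, 1, 1); (0, 0, 0, 0, 0, 1); (1, 1, 1, 1, 0, 0); (0, 0, 0, 2, 0, 0))


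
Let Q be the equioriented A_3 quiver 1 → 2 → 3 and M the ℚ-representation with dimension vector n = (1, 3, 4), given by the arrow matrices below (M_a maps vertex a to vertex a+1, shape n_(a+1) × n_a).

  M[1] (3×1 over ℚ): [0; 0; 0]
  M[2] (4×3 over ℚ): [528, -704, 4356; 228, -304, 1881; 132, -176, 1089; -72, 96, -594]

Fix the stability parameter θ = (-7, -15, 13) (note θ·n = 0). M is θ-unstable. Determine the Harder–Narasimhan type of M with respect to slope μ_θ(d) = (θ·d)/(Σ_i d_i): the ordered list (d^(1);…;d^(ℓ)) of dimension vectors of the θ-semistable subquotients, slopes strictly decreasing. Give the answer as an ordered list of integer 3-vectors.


Barcode: M ≅ I[1,1], I[2,2]^2, I[2,3], I[3,3]^3. HN layers by μ_θ (3 steps, strictly decreasing):
  μ^(1)=13; μ^(2)=-7; μ^(3)=-15

((0, 0, 4); (1, 0, 0); (0, 3, 0))


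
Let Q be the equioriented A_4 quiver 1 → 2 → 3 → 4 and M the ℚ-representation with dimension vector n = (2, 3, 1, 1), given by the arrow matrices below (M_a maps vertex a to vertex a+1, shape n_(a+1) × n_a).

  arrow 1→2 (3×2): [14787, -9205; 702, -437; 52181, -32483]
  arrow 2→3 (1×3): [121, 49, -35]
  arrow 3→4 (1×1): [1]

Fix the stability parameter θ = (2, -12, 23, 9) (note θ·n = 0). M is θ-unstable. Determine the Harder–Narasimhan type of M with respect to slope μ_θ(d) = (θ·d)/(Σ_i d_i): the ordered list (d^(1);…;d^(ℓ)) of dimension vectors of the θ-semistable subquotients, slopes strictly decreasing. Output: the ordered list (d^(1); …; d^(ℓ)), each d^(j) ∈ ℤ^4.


Via rank(M_{q-1}∘⋯∘M_p): M ≅ I[1,2], I[1,4], I[2,2].
μ_θ-semistable layers: μ^(1)=16; μ^(2)=-5; μ^(3)=-12

((0, 0, 1, 1); (2, 2, 0, 0); (0, 1, 0, 0))


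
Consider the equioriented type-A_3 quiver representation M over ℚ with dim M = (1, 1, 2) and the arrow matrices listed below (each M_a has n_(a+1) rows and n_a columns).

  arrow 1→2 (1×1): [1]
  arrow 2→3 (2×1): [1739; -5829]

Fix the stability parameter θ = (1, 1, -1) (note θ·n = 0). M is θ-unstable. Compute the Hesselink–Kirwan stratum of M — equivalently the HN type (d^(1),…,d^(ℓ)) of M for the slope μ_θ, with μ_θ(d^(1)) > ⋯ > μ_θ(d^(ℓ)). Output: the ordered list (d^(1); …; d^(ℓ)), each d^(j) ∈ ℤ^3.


Via rank(M_{q-1}∘⋯∘M_p): M ≅ I[1,3], I[3,3].
μ_θ-semistable layers: μ^(1)=1/3; μ^(2)=-1

((1, 1, 1); (0, 0, 1))


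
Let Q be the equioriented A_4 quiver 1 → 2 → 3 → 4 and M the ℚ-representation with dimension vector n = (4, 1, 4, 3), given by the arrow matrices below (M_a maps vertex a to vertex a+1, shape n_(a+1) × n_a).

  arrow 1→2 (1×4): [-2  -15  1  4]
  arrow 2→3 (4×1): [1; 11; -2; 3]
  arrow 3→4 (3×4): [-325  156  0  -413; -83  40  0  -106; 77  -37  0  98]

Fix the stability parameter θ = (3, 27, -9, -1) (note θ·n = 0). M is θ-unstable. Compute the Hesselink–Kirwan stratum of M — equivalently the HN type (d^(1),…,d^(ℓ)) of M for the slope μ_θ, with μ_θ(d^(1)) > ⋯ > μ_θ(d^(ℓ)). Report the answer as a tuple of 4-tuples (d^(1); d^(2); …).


Via rank(M_{q-1}∘⋯∘M_p): M ≅ I[1,1]^3, I[1,4], I[3,3], I[3,4]^2.
μ_θ-semistable layers: μ^(1)=17/3; μ^(2)=3; μ^(3)=-1; μ^(4)=-9

((0, 1, 1, 1); (4, 0, 0, 0); (0, 0, 0, 2); (0, 0, 3, 0))


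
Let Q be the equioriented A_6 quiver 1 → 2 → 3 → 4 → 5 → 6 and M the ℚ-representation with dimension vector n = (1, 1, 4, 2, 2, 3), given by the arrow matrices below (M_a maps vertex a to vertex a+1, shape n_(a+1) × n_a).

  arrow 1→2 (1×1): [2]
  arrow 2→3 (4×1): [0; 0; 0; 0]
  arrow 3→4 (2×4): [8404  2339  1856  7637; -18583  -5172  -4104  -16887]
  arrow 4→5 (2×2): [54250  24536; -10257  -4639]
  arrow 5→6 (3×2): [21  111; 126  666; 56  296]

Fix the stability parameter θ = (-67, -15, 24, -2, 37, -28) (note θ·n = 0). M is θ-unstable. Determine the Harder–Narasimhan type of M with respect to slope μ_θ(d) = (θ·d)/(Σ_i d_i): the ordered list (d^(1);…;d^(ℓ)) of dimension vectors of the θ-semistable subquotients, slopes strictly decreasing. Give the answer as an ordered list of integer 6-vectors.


Interval decomposition of M: I[1,2], I[3,3]^2, I[3,5], I[3,6], I[6,6]^2.
HN type (ℓ=7): μ^(1)=37; μ^(2)=24; μ^(3)=11; μ^(4)=31/4; μ^(5)=-15; μ^(6)=-28; μ^(7)=-67

((0, 0, 0, 0, 1, 0); (0, 0, 2, 0, 0, 0); (0, 0, 1, 1, 0, 0); (0, 0, 1, 1, 1, 1); (0, 1, 0, 0, 0, 0); (0, 0, 0, 0, 0, 2); (1, 0, 0, 0, 0, 0))


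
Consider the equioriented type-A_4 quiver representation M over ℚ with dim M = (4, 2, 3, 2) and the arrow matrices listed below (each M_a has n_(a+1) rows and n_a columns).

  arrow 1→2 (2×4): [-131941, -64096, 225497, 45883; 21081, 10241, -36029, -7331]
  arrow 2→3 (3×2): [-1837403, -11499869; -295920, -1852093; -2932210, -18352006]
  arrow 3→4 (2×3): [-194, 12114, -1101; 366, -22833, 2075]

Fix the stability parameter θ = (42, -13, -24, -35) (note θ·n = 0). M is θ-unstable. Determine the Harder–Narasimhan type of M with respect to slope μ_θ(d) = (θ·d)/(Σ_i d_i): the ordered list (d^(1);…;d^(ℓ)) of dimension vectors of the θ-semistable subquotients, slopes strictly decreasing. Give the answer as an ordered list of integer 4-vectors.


Barcode: M ≅ I[1,1]^2, I[1,3], I[1,4], I[3,4]. HN layers by μ_θ (4 steps, strictly decreasing):
  μ^(1)=42; μ^(2)=5/3; μ^(3)=-15/2; μ^(4)=-59/2

((2, 0, 0, 0); (1, 1, 1, 0); (1, 1, 1, 1); (0, 0, 1, 1))


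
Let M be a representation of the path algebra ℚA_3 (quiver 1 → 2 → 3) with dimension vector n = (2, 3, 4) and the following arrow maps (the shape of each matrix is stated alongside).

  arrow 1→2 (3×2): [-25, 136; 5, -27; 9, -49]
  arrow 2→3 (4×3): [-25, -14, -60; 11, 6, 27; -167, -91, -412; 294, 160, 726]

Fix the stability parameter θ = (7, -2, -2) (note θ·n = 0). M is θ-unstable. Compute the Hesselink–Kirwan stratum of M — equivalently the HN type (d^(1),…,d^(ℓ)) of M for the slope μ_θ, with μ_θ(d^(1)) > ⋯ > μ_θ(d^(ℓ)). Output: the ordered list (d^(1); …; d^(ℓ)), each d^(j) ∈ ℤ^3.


Barcode: M ≅ I[1,3]^2, I[2,3], I[3,3]. HN layers by μ_θ (2 steps, strictly decreasing):
  μ^(1)=1; μ^(2)=-2

((2, 2, 2); (0, 1, 2))


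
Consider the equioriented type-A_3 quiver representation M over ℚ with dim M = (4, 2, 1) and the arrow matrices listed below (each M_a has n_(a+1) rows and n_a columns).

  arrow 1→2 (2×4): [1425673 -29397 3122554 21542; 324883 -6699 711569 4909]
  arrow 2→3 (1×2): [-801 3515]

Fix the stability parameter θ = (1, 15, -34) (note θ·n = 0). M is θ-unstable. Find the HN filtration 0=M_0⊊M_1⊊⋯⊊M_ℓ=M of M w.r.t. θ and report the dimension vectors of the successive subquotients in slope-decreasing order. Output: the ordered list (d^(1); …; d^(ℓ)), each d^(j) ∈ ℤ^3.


Interval decomposition of M: I[1,1]^2, I[1,2], I[1,3].
HN type (ℓ=3): μ^(1)=15; μ^(2)=1; μ^(3)=-6

((0, 1, 0); (3, 0, 0); (1, 1, 1))


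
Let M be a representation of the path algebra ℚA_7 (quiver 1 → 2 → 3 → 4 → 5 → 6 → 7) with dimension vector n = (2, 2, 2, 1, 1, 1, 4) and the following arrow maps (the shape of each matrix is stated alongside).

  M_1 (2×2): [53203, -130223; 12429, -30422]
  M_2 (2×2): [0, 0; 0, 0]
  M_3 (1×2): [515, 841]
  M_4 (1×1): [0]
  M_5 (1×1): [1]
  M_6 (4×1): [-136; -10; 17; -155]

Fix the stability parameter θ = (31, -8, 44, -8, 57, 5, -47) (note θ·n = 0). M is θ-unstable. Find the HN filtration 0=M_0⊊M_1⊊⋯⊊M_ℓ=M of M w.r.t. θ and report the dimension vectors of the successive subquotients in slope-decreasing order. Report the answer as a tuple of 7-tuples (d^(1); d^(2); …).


Barcode: M ≅ I[1,2]^2, I[3,3], I[3,4], I[5,7], I[7,7]^3. HN layers by μ_θ (5 steps, strictly decreasing):
  μ^(1)=44; μ^(2)=18; μ^(3)=23/2; μ^(4)=5; μ^(5)=-47

((0, 0, 1, 0, 0, 0, 0); (0, 0, 1, 1, 0, 0, 0); (2, 2, 0, 0, 0, 0, 0); (0, 0, 0, 0, 1, 1, 1); (0, 0, 0, 0, 0, 0, 3))


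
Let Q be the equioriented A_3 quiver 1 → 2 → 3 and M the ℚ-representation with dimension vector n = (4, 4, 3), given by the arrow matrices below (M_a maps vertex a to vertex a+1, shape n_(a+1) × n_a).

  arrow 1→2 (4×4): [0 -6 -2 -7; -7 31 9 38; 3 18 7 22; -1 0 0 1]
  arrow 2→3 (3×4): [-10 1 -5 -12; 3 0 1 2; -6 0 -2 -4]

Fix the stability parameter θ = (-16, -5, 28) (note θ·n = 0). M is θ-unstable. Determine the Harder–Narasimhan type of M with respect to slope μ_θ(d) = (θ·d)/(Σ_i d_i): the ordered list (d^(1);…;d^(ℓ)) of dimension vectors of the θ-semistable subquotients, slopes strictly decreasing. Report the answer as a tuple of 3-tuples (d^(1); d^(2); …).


Interval decomposition of M: I[1,2]^2, I[1,3]^2, I[3,3].
HN type (ℓ=3): μ^(1)=28; μ^(2)=-5; μ^(3)=-16

((0, 0, 3); (0, 4, 0); (4, 0, 0))


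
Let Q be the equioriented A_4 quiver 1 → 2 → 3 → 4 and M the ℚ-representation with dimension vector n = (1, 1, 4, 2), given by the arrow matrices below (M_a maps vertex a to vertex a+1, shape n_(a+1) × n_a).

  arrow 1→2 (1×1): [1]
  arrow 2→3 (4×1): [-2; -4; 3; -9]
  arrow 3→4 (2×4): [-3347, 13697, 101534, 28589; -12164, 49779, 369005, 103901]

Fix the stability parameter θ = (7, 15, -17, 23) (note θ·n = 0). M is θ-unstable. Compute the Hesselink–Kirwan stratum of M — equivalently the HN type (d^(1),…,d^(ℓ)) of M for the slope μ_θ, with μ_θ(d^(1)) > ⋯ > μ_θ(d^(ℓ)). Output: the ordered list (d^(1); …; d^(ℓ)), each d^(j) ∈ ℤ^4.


Interval decomposition of M: I[1,4], I[3,3]^2, I[3,4].
HN type (ℓ=3): μ^(1)=23; μ^(2)=5/3; μ^(3)=-17

((0, 0, 0, 2); (1, 1, 1, 0); (0, 0, 3, 0))


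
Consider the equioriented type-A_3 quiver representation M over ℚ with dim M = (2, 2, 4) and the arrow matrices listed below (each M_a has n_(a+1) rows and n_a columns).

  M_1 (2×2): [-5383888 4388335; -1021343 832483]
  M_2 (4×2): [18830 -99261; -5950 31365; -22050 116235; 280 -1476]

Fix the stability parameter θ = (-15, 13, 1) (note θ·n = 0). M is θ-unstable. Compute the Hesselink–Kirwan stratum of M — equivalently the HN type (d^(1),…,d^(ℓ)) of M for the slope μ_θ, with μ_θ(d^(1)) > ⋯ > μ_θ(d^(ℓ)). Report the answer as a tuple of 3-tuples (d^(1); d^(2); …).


Via rank(M_{q-1}∘⋯∘M_p): M ≅ I[1,2], I[1,3], I[3,3]^3.
μ_θ-semistable layers: μ^(1)=13; μ^(2)=7; μ^(3)=1; μ^(4)=-15

((0, 1, 0); (0, 1, 1); (0, 0, 3); (2, 0, 0))


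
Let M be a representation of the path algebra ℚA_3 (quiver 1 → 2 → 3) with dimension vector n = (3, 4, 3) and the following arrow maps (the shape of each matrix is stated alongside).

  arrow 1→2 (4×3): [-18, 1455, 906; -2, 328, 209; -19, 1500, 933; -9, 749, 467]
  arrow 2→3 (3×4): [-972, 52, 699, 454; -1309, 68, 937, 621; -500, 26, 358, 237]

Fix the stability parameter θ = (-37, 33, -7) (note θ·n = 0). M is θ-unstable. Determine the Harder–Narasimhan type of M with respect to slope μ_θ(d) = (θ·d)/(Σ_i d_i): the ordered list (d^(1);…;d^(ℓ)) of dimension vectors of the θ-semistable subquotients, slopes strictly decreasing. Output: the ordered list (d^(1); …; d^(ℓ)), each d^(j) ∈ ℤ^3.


Barcode: M ≅ I[1,2], I[1,3]^2, I[2,3]. HN layers by μ_θ (3 steps, strictly decreasing):
  μ^(1)=33; μ^(2)=13; μ^(3)=-37

((0, 1, 0); (0, 3, 3); (3, 0, 0))


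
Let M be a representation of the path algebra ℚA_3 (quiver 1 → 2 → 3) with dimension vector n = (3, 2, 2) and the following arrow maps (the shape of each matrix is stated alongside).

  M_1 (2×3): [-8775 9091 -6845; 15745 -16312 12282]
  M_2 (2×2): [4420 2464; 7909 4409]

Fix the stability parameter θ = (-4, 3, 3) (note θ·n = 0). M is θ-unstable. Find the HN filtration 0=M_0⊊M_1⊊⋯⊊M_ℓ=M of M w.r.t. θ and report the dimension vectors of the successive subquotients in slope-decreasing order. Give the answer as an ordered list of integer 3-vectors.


Interval decomposition of M: I[1,1], I[1,3]^2.
HN type (ℓ=2): μ^(1)=3; μ^(2)=-4

((0, 2, 2); (3, 0, 0))


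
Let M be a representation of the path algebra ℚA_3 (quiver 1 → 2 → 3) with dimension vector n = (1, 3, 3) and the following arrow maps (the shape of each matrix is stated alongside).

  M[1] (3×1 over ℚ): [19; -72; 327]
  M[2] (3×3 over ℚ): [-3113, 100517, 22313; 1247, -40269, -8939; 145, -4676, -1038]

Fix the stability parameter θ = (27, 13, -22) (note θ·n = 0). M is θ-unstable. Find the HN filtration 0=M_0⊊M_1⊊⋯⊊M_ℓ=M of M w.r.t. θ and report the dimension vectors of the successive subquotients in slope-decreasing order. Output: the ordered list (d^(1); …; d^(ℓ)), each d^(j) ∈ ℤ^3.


Interval decomposition of M: I[1,3], I[2,3]^2.
HN type (ℓ=2): μ^(1)=6; μ^(2)=-9/2

((1, 1, 1); (0, 2, 2))


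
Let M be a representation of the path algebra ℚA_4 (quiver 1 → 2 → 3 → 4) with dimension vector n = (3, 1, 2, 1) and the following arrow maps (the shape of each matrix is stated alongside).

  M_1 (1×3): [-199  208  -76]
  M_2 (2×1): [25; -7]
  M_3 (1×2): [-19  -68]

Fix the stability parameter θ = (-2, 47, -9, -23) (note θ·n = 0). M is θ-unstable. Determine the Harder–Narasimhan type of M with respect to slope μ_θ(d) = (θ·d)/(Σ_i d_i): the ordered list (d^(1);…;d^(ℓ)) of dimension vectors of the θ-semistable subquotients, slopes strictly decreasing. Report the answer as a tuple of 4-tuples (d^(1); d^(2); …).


Barcode: M ≅ I[1,1]^2, I[1,4], I[3,3]. HN layers by μ_θ (3 steps, strictly decreasing):
  μ^(1)=5; μ^(2)=-2; μ^(3)=-9

((0, 1, 1, 1); (3, 0, 0, 0); (0, 0, 1, 0))
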